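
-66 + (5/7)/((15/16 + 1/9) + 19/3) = -490386/7441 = -65.90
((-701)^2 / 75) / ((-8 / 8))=-491401 / 75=-6552.01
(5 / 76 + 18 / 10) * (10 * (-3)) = -2127 / 38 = -55.97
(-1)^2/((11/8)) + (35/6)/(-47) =0.60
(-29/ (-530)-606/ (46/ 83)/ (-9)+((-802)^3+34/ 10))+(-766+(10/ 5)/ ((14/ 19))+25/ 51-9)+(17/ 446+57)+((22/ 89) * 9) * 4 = -22277189013025874884/ 43185385005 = -515850188.91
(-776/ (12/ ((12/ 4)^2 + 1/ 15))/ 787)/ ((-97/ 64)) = 17408/ 35415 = 0.49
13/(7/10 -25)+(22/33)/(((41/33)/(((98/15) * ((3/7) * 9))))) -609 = -29690389/49815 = -596.01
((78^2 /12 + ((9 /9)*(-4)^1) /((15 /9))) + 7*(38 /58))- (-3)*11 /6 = 149259 /290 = 514.69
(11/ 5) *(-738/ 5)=-8118/ 25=-324.72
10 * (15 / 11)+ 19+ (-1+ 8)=39.64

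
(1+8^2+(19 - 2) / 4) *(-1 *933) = -258441 / 4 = -64610.25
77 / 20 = 3.85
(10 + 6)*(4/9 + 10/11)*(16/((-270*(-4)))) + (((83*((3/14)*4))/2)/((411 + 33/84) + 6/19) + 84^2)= 20656380275372/2927322585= 7056.41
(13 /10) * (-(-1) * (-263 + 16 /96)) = -20501 /60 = -341.68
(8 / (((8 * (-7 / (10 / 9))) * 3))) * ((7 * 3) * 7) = -70 / 9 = -7.78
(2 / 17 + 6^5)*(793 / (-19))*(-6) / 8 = 157244763 / 646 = 243412.95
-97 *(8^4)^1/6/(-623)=198656/1869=106.29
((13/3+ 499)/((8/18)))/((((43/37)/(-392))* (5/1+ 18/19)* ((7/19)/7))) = -5929706580/4859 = -1220355.34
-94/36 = -47/18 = -2.61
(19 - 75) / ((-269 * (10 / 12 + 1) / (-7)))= -2352 / 2959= -0.79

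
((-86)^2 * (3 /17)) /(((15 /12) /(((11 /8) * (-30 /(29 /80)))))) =-58576320 /493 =-118816.06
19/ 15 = 1.27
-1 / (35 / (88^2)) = -7744 / 35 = -221.26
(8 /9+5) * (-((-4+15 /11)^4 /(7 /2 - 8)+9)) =12117973 /1185921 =10.22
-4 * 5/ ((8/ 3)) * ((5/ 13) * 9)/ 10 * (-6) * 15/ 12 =2025/ 104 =19.47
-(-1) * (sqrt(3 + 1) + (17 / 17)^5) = 3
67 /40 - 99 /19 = -2687 /760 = -3.54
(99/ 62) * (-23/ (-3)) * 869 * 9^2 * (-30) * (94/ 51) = -25109867970/ 527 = -47646808.29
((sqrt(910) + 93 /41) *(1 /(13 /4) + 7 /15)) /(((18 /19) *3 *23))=88939 /3309930 + 2869 *sqrt(910) /242190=0.38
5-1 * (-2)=7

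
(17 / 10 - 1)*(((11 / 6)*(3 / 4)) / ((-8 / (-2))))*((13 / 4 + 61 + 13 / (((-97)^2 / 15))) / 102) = 186254761 / 1228439040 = 0.15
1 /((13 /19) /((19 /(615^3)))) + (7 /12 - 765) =-9246105368681 /12095635500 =-764.42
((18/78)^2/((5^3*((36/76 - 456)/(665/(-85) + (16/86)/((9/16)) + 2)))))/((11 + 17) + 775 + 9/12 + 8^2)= 2746412/463912185774375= 0.00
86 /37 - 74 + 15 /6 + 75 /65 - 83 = -145283 /962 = -151.02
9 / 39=3 / 13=0.23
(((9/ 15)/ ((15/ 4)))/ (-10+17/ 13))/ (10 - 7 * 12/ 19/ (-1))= -494/ 387025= -0.00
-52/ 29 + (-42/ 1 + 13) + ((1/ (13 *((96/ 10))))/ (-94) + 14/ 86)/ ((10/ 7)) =-30.68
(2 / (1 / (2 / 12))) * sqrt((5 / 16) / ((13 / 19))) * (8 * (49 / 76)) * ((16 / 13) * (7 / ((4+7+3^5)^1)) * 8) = 10976 * sqrt(1235) / 1223391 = 0.32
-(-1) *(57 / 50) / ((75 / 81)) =1539 / 1250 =1.23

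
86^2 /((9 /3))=7396 /3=2465.33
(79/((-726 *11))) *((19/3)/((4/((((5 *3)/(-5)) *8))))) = 1501/3993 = 0.38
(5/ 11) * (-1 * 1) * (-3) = 15/ 11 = 1.36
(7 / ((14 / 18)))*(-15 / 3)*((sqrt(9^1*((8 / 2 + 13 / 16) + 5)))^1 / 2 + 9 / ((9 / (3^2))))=-405 - 135*sqrt(157) / 8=-616.44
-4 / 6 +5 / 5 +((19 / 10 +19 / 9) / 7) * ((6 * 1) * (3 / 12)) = 167 / 140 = 1.19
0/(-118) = 0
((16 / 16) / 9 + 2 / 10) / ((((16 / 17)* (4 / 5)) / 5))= 595 / 288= 2.07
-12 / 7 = -1.71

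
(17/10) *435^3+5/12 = 1679182655/12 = 139931887.92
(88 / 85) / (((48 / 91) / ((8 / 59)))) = 0.27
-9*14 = -126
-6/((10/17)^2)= -867/50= -17.34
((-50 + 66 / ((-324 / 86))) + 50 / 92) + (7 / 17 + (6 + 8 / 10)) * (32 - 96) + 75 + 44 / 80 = -95641771 / 211140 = -452.98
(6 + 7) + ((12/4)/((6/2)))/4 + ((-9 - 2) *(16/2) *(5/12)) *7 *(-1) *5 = 15559/12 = 1296.58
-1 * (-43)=43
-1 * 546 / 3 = -182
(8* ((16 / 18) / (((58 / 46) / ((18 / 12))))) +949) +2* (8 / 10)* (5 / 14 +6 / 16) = 2919032 / 3045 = 958.63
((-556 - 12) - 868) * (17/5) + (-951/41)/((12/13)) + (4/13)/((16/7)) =-26156407/5330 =-4907.39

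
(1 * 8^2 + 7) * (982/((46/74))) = 2579714/23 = 112161.48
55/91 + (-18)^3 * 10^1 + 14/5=-26534051/455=-58316.60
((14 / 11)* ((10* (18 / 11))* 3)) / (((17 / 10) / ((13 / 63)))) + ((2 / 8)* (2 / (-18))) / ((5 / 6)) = 465943 / 61710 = 7.55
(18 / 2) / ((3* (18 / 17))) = 17 / 6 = 2.83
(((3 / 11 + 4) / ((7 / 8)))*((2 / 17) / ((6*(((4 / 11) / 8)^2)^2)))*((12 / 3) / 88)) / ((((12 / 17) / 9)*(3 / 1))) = 90992 / 21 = 4332.95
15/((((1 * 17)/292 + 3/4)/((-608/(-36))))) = 55480/177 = 313.45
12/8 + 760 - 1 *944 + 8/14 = -2547/14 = -181.93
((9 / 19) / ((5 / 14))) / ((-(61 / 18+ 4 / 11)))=-24948 / 70585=-0.35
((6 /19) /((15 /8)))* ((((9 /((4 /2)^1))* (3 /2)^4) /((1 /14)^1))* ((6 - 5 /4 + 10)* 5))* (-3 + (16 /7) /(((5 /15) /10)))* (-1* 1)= -19742049 /76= -259763.80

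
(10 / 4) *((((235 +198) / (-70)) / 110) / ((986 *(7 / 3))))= -1299 / 21258160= -0.00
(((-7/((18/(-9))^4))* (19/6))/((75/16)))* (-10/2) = 133/90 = 1.48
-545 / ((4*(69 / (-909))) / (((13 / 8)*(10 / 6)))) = 3577925 / 736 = 4861.31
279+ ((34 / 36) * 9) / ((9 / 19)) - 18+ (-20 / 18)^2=45389 / 162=280.18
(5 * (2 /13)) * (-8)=-80 /13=-6.15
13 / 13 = 1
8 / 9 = 0.89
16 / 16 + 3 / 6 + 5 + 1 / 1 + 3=21 / 2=10.50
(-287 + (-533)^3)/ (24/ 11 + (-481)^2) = -1665616964/ 2544995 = -654.47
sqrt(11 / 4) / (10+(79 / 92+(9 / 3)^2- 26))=-46 * sqrt(11) / 565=-0.27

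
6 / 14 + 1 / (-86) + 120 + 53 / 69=5033785 / 41538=121.19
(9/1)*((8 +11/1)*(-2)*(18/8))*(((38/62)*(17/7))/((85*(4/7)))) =-29241/1240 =-23.58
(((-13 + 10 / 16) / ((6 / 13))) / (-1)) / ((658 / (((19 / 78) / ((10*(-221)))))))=-0.00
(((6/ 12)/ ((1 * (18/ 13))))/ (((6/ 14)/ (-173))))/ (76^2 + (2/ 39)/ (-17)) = -3479203/ 137861496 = -0.03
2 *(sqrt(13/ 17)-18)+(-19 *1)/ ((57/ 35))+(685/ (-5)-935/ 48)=-9799/ 48+2 *sqrt(221)/ 17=-202.40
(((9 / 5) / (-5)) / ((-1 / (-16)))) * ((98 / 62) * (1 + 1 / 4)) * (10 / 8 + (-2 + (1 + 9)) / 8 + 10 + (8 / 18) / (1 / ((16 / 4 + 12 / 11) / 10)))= -1210447 / 8525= -141.99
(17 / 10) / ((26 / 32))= 136 / 65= 2.09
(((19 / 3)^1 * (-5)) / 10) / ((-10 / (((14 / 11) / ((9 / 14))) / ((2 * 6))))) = 931 / 17820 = 0.05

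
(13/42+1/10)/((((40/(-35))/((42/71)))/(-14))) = 2107/710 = 2.97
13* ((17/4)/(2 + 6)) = 221/32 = 6.91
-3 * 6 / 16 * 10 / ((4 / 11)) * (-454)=112365 / 8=14045.62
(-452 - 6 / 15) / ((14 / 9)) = -10179 / 35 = -290.83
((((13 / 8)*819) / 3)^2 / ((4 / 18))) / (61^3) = 113358609 / 29053568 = 3.90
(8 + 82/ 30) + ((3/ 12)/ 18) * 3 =431/ 40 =10.78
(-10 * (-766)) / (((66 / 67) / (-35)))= -8981350 / 33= -272162.12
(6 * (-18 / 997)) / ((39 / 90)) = -3240 / 12961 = -0.25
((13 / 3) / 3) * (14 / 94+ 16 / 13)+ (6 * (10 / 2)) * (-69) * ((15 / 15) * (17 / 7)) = -5025.15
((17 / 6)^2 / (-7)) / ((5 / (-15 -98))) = 32657 / 1260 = 25.92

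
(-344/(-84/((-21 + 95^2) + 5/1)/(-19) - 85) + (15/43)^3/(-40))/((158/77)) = 137290826283303/69627331696688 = 1.97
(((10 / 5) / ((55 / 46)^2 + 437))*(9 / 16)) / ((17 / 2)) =1587 / 5257063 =0.00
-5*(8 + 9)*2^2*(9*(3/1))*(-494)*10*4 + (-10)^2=181396900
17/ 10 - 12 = -103/ 10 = -10.30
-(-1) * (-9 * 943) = -8487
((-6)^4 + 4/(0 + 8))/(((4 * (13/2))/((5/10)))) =24.93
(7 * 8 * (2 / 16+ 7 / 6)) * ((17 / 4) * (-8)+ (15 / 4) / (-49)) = -207049 / 84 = -2464.87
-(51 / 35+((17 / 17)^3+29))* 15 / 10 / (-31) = 3303 / 2170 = 1.52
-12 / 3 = -4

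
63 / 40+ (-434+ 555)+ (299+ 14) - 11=16983 / 40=424.58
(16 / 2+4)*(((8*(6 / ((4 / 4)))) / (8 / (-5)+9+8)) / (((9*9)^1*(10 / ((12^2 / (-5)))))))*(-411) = 210432 / 385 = 546.58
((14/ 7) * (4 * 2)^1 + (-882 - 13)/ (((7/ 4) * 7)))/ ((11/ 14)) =-5592/ 77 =-72.62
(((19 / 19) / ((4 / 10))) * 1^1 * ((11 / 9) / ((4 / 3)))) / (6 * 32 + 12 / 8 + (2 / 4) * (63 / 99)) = 605 / 51168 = 0.01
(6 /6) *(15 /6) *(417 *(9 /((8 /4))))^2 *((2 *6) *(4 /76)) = 211275135 /38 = 5559871.97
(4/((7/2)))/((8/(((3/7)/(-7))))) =-3/343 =-0.01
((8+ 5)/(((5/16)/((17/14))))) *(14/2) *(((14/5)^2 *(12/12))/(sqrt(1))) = 346528/125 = 2772.22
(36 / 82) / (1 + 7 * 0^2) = 0.44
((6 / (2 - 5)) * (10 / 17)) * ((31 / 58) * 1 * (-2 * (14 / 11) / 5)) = 1736 / 5423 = 0.32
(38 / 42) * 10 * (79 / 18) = 7505 / 189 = 39.71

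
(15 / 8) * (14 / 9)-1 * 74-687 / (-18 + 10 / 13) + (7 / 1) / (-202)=-2120827 / 67872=-31.25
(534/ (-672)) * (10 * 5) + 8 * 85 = 35855/ 56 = 640.27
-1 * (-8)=8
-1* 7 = -7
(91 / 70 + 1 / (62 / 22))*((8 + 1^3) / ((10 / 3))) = 13851 / 3100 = 4.47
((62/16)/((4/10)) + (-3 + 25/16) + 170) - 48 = 521/4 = 130.25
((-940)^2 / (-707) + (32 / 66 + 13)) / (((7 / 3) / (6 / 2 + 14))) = -490351145 / 54439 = -9007.35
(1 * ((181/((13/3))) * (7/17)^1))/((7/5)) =2715/221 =12.29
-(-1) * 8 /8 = 1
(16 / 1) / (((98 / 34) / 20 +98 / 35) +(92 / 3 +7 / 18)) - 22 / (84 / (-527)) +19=688193525 / 4369638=157.49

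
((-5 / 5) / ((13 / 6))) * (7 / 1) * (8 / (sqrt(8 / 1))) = -84 * sqrt(2) / 13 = -9.14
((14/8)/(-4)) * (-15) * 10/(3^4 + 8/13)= 6825/8488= 0.80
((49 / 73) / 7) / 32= 7 / 2336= 0.00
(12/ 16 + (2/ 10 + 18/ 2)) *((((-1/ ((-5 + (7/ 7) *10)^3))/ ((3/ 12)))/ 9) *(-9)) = 199/ 625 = 0.32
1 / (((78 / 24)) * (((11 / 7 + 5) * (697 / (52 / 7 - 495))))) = -6826 / 208403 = -0.03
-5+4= -1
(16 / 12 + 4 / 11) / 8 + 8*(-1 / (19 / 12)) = -3035 / 627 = -4.84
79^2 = 6241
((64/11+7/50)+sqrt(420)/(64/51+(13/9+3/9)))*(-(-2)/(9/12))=13108/825+51*sqrt(105)/29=33.91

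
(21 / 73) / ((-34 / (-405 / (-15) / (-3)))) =0.08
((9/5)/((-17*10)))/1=-9/850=-0.01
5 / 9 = 0.56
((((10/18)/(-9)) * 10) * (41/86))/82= -25/6966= -0.00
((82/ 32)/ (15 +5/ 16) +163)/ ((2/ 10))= 39976/ 49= 815.84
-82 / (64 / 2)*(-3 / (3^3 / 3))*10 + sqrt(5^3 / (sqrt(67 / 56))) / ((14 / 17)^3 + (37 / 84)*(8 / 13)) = 205 / 24 + 6706245*134^(3 / 4)*sqrt(5)*7^(1 / 4) / 74549158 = 21.43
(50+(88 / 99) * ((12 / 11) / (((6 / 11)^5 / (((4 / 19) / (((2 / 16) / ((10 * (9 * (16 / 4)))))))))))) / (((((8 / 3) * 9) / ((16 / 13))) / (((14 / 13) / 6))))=263444020 / 2340819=112.54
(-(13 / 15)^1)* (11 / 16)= -143 / 240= -0.60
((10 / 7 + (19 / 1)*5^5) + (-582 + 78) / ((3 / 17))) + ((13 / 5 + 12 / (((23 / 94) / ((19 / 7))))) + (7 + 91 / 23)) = 45617018 / 805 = 56667.10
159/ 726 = 53/ 242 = 0.22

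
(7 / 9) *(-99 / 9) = -77 / 9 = -8.56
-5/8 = -0.62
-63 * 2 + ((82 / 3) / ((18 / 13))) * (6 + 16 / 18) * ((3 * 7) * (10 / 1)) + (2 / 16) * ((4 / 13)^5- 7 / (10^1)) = 68407228474469 / 2405978640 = 28432.18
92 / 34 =46 / 17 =2.71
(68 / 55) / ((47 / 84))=5712 / 2585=2.21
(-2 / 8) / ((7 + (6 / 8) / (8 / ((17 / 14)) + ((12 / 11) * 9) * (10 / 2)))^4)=-752171046025314304 / 7279614580703946593281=-0.00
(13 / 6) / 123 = 0.02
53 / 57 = 0.93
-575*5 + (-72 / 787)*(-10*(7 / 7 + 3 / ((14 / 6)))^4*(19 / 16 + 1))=-761334775 / 269941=-2820.37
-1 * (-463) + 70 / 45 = 4181 / 9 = 464.56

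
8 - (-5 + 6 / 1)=7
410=410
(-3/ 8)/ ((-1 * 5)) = 3/ 40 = 0.08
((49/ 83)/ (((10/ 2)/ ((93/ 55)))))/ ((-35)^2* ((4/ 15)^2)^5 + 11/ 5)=4204473328125/ 46377309128887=0.09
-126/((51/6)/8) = -2016/17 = -118.59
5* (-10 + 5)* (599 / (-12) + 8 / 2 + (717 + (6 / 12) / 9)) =-604025 / 36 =-16778.47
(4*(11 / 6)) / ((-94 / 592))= -6512 / 141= -46.18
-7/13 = -0.54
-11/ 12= -0.92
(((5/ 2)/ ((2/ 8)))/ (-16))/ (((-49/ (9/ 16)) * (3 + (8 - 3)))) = 45/ 50176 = 0.00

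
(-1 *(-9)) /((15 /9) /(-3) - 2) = -81 /23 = -3.52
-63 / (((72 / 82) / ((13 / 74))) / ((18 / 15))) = -11193 / 740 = -15.13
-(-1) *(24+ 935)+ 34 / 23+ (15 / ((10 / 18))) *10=28301 / 23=1230.48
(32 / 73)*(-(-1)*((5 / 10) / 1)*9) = 144 / 73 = 1.97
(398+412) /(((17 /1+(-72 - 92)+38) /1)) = -810 /109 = -7.43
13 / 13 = 1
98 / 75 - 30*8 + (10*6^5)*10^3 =5831982098 / 75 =77759761.31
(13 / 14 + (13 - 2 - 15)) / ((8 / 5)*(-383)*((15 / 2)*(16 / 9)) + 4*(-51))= 129 / 351736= 0.00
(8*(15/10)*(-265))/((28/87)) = -69165/7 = -9880.71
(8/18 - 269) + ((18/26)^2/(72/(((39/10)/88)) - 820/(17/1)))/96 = -350286331229/1304334720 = -268.56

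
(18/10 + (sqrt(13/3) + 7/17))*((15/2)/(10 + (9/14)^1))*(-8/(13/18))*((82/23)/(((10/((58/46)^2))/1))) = -19602862272/2003235715 - 34756848*sqrt(39)/23567479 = -19.00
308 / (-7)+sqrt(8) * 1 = -44+2 * sqrt(2) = -41.17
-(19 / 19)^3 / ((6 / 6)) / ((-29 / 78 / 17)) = 1326 / 29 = 45.72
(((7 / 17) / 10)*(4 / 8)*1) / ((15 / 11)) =77 / 5100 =0.02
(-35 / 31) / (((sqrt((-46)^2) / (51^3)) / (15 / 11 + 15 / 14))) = -7928.11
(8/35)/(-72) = -0.00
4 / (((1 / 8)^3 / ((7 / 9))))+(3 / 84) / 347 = 139288585 / 87444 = 1592.89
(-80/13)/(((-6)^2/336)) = -2240/39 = -57.44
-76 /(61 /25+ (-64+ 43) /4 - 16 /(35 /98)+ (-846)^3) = 7600 /60549578361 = 0.00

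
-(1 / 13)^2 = -1 / 169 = -0.01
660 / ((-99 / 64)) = -1280 / 3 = -426.67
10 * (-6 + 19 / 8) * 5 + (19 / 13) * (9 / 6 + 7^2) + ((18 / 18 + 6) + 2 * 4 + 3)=-4651 / 52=-89.44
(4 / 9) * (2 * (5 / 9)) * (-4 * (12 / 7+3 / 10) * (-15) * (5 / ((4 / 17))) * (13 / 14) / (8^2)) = 259675 / 14112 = 18.40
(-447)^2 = 199809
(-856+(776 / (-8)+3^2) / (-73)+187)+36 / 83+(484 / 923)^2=-3443388779627 / 5161837811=-667.09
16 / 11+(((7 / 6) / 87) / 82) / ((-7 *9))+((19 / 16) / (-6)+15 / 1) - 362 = -11720965903 / 33900768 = -345.74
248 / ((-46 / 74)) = -9176 / 23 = -398.96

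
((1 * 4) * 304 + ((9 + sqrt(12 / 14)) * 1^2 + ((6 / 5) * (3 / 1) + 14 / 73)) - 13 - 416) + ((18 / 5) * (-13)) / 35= 799.38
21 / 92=0.23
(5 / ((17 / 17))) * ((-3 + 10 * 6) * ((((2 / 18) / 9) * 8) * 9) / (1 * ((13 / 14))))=272.82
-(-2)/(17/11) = 22/17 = 1.29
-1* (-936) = 936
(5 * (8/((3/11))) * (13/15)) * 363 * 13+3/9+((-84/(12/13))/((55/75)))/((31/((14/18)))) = 613630748/1023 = 599834.55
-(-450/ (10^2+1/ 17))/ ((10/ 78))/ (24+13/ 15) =11050/ 7833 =1.41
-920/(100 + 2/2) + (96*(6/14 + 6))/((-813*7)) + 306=398038654/1341179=296.78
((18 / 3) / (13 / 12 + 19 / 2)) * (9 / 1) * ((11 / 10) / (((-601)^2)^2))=3564 / 82846013124635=0.00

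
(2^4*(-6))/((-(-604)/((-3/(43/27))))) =1944/6493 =0.30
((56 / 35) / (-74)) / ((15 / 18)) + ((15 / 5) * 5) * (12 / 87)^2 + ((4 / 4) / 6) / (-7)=7698347 / 32672850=0.24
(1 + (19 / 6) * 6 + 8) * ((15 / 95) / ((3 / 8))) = 224 / 19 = 11.79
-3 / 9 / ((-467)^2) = -1 / 654267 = -0.00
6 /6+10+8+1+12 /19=392 /19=20.63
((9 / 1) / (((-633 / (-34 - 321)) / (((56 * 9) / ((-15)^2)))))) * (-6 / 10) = -6.78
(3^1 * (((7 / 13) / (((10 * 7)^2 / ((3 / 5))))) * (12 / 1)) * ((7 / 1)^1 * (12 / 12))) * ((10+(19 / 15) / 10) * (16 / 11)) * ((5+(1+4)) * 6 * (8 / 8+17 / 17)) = 2624832 / 89375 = 29.37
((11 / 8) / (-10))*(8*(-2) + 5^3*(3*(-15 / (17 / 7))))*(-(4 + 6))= -436117 / 136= -3206.74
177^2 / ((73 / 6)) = 187974 / 73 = 2574.99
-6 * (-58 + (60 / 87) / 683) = 6892716 / 19807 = 347.99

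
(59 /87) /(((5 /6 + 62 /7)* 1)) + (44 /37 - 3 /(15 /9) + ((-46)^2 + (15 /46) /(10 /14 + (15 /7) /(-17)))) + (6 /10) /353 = 4055493700421 /1916571140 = 2116.02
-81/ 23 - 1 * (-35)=724/ 23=31.48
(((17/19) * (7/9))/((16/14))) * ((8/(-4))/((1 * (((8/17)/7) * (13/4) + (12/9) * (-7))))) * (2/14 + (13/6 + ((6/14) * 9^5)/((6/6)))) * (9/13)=15052845619/6429904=2341.07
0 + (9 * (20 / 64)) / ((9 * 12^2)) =5 / 2304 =0.00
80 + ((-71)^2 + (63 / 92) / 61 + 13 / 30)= 431123203 / 84180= 5121.44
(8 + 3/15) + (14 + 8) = 151/5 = 30.20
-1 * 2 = -2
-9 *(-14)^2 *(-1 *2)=3528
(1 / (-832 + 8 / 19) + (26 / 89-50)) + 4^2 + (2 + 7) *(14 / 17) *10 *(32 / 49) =2458910771 / 167337800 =14.69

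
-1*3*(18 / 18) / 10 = -3 / 10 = -0.30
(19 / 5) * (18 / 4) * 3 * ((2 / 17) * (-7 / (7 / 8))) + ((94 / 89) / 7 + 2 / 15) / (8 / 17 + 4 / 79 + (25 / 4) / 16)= -597284814296 / 12451044375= -47.97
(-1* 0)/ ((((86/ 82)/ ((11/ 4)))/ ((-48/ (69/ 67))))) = 0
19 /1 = 19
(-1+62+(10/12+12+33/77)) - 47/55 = 73.41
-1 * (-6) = 6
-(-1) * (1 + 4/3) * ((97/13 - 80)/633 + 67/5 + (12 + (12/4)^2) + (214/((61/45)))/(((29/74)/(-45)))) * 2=-18437135709482/218356515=-84435.93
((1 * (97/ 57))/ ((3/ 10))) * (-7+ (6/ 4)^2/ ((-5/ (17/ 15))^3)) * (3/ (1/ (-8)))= 511156244/ 534375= 956.55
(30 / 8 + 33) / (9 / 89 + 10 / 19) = 248577 / 4244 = 58.57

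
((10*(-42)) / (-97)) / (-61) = -0.07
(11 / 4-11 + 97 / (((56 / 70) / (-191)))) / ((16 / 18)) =-26062.88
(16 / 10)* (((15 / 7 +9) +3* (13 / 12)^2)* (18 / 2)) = 14781 / 70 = 211.16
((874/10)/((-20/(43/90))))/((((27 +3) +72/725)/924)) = -41960303/654660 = -64.09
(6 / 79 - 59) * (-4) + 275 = 40345 / 79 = 510.70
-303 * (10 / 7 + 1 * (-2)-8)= 18180 / 7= 2597.14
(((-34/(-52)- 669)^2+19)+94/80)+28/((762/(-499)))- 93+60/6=1150259056573/2575560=446605.42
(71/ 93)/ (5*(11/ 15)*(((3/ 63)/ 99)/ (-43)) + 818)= 0.00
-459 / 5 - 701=-3964 / 5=-792.80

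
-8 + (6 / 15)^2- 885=-22321 / 25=-892.84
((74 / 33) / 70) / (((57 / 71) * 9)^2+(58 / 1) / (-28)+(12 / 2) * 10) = 373034 / 1282481805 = 0.00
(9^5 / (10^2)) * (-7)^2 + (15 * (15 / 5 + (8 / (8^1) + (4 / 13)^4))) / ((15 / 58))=83302525961 / 2856100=29166.53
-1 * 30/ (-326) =15/ 163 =0.09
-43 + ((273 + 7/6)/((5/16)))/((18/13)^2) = 100753/243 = 414.62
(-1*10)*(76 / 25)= -152 / 5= -30.40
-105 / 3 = -35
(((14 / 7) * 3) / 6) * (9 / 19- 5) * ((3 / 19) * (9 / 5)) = -2322 / 1805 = -1.29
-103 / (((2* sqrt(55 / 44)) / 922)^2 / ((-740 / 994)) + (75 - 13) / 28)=-45355381736 / 975042869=-46.52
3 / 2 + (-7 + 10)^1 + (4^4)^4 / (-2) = -4294967287 / 2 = -2147483643.50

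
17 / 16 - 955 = -15263 / 16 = -953.94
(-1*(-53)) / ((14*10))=53 / 140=0.38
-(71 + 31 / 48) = -3439 / 48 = -71.65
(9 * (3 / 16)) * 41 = 1107 / 16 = 69.19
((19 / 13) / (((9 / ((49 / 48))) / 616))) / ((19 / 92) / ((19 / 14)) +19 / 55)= 90684055 / 441909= 205.21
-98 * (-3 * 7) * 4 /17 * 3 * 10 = 246960 /17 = 14527.06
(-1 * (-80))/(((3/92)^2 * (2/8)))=300942.22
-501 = -501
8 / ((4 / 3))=6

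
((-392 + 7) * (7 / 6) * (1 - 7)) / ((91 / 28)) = 10780 / 13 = 829.23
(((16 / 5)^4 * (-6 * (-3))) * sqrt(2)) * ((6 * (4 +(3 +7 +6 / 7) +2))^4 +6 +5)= 296404990946574336 * sqrt(2) / 1500625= 279336915053.21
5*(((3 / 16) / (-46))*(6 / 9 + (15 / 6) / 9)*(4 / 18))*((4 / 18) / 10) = -17 / 178848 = -0.00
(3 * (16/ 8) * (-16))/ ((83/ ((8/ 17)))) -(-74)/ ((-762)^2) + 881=360673750213/ 409644342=880.46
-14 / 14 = -1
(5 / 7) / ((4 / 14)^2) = 35 / 4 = 8.75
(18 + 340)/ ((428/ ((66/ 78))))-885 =-2460101/ 2782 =-884.29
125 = 125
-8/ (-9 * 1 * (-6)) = -4/ 27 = -0.15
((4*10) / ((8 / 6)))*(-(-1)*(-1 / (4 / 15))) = -225 / 2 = -112.50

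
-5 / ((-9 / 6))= 10 / 3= 3.33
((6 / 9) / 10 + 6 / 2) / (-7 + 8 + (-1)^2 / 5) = 23 / 9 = 2.56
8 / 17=0.47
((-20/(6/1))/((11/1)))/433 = -10/14289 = -0.00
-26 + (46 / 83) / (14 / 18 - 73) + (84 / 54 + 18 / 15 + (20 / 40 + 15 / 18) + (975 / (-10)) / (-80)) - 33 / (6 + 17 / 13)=-3722037229 / 147607200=-25.22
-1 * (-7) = 7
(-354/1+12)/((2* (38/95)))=-855/2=-427.50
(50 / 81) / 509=50 / 41229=0.00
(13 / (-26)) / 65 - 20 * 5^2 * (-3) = 194999 / 130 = 1499.99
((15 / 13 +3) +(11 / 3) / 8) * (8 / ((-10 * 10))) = -1439 / 3900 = -0.37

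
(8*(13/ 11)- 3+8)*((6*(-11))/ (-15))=318/ 5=63.60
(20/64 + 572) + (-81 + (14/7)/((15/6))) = 39369/80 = 492.11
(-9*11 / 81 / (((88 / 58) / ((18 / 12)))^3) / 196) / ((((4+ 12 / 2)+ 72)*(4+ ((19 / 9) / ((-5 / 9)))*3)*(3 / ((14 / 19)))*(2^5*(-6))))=-121945 / 9599614058496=-0.00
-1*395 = -395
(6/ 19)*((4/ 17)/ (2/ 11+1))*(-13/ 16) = -33/ 646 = -0.05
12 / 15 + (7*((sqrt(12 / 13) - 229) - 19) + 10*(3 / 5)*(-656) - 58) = -28646 / 5 + 14*sqrt(39) / 13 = -5722.47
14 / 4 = 7 / 2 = 3.50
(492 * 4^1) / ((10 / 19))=18696 / 5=3739.20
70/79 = 0.89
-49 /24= -2.04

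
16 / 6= 8 / 3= 2.67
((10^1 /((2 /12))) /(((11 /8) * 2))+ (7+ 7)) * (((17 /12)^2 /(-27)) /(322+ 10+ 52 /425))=-24196525 /3018394368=-0.01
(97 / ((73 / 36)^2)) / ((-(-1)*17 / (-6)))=-754272 / 90593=-8.33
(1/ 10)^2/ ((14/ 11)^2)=0.01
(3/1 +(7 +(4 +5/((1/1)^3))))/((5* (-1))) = -19/5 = -3.80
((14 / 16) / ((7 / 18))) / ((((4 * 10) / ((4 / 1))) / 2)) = 0.45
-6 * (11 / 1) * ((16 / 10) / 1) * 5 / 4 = -132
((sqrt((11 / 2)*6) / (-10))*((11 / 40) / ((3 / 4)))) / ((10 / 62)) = -341*sqrt(33) / 1500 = -1.31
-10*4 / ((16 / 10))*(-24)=600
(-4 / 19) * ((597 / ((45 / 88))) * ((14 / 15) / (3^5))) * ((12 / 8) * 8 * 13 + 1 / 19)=-581538496 / 3947535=-147.32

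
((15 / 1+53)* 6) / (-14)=-204 / 7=-29.14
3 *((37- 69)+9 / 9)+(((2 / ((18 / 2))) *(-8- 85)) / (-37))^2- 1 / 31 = -35414600 / 381951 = -92.72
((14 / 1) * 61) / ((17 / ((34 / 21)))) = 244 / 3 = 81.33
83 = 83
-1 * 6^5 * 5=-38880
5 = 5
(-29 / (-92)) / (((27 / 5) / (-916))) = -33205 / 621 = -53.47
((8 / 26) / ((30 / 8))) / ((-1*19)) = -16 / 3705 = -0.00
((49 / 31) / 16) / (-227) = -49 / 112592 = -0.00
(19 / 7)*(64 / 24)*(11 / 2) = 39.81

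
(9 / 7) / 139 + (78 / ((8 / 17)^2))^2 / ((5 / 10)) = 123605488701 / 498176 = 248116.10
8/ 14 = 4/ 7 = 0.57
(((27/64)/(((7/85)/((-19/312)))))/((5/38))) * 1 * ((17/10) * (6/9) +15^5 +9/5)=-209713606959/116480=-1800425.88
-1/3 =-0.33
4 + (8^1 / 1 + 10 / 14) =89 / 7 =12.71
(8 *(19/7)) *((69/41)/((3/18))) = 62928/287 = 219.26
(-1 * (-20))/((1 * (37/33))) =17.84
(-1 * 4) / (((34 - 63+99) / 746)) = -1492 / 35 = -42.63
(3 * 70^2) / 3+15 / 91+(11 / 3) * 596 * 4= 3724129 / 273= 13641.50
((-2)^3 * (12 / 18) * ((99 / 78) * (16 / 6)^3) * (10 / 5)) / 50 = -45056 / 8775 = -5.13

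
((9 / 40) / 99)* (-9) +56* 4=98551 / 440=223.98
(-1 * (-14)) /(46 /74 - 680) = -74 /3591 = -0.02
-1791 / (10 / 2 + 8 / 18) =-16119 / 49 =-328.96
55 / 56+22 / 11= 167 / 56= 2.98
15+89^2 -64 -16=7856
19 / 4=4.75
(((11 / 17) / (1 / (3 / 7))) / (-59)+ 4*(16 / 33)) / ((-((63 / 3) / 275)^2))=-3081753125 / 9288783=-331.77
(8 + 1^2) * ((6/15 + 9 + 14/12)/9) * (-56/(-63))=1268/135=9.39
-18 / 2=-9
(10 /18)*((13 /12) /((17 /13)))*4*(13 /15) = 2197 /1377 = 1.60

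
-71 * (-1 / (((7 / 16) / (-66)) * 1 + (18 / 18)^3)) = 74976 / 1049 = 71.47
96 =96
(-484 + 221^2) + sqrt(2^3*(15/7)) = 2*sqrt(210)/7 + 48357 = 48361.14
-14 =-14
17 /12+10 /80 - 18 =-395 /24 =-16.46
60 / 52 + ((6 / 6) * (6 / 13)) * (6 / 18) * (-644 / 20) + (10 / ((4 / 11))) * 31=8487 / 10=848.70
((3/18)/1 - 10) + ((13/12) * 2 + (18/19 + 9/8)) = -2551/456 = -5.59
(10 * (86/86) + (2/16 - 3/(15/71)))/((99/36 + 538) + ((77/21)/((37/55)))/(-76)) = -343767/45611620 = -0.01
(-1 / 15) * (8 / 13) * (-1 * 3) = 8 / 65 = 0.12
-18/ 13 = -1.38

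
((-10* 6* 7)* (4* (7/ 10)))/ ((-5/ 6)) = 7056/ 5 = 1411.20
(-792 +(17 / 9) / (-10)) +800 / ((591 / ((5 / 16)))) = -14038009 / 17730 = -791.77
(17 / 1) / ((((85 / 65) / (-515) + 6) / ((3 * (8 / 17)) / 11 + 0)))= 160680 / 441683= 0.36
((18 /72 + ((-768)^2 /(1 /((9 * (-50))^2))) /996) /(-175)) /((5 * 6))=-39813120083 /1743000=-22841.72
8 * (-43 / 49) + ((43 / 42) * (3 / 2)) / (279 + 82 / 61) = -3358945 / 478828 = -7.01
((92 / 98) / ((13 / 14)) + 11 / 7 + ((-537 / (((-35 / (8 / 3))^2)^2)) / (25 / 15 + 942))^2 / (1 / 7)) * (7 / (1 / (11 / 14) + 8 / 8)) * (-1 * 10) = -154242329575718579998066 / 1939216907626400390625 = -79.54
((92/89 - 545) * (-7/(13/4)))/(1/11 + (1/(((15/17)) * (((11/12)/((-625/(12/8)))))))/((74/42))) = -551714548/137640191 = -4.01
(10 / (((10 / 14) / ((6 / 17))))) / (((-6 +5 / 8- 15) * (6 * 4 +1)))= -672 / 69275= -0.01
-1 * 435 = -435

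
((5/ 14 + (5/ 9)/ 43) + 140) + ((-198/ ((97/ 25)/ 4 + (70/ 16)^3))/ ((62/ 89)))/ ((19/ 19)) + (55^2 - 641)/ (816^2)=57691679237175829/ 421050684062736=137.02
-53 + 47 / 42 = -51.88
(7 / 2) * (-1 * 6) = -21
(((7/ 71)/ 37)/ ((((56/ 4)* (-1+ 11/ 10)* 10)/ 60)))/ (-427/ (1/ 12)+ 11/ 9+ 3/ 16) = -0.00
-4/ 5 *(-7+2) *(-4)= -16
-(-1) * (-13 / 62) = -13 / 62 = -0.21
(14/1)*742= 10388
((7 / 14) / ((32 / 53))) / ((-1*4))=-53 / 256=-0.21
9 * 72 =648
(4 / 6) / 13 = 0.05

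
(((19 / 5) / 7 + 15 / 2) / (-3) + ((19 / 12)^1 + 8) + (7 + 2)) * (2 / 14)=6679 / 2940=2.27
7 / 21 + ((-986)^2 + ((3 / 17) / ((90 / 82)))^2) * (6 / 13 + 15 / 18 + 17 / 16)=7153253003527 / 3121200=2291827.82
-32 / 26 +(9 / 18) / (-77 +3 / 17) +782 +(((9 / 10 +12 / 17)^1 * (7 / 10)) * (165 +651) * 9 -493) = 7252392703 / 848900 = 8543.28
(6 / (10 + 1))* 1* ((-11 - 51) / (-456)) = 31 / 418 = 0.07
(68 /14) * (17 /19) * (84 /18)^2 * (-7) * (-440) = 49846720 /171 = 291501.29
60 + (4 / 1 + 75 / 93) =2009 / 31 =64.81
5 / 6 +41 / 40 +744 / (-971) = 127253 / 116520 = 1.09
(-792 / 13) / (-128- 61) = 88 / 273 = 0.32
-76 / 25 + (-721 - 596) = -33001 / 25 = -1320.04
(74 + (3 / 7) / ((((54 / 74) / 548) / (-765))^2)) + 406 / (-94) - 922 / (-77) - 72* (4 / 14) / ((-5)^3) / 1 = 191956566375689219 / 1357125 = 141443541586.58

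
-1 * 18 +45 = 27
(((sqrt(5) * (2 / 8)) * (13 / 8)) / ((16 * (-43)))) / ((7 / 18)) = -117 * sqrt(5) / 77056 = -0.00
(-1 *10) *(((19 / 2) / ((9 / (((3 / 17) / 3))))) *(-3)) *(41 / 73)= 3895 / 3723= 1.05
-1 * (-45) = 45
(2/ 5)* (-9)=-18/ 5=-3.60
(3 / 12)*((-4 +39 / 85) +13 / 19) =-2307 / 3230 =-0.71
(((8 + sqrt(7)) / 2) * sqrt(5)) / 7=1.70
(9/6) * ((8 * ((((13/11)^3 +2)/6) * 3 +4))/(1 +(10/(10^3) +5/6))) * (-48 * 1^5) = -1339804800/736043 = -1820.28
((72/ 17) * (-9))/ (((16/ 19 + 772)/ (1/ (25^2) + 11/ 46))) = -10651419/ 897100625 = -0.01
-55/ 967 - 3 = -2956/ 967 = -3.06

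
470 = 470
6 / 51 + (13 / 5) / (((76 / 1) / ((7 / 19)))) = 15987 / 122740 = 0.13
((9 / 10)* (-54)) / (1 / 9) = -2187 / 5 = -437.40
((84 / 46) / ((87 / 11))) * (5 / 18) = 385 / 6003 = 0.06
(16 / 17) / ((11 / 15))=240 / 187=1.28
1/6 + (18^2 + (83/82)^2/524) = 3426503827/10570128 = 324.17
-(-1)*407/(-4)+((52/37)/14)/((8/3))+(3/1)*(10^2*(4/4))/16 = -85949/1036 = -82.96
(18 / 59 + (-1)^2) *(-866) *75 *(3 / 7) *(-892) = 1911868200 / 59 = 32404545.76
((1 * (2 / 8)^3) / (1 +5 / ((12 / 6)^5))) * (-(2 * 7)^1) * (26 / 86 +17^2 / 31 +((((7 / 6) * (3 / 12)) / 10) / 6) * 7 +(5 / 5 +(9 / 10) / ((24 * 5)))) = -716605169 / 355111200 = -2.02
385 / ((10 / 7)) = 539 / 2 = 269.50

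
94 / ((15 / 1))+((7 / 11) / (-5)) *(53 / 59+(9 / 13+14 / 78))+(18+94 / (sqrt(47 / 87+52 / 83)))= 111.07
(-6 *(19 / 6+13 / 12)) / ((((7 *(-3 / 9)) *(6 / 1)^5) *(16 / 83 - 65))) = -1411 / 65064384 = -0.00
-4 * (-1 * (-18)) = -72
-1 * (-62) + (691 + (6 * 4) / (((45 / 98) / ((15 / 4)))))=949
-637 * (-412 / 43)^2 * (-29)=3135680912 / 1849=1695879.35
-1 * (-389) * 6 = 2334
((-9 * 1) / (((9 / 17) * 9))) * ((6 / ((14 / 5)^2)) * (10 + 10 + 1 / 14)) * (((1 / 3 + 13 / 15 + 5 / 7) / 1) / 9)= -1600295 / 259308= -6.17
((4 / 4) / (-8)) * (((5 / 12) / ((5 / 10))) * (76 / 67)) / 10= -19 / 1608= -0.01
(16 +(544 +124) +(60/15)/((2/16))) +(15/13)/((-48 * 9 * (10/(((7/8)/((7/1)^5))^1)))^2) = 4272645915621457921/5967382563717120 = 716.00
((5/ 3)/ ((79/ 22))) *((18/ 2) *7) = 2310/ 79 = 29.24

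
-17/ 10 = -1.70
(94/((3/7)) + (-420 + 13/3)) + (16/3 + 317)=126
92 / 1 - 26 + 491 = 557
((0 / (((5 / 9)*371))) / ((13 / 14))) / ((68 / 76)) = 0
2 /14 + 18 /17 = 143 /119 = 1.20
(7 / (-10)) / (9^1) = -7 / 90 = -0.08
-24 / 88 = -3 / 11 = -0.27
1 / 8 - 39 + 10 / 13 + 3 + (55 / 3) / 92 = -250489 / 7176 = -34.91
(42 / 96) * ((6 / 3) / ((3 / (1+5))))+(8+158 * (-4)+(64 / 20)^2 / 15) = -932351 / 1500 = -621.57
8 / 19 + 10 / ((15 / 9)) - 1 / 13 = 1567 / 247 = 6.34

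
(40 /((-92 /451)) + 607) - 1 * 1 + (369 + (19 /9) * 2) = 162109 /207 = 783.14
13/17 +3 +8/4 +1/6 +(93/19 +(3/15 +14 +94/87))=7336207/281010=26.11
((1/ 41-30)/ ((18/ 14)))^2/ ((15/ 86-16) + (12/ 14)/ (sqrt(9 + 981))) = -23346145711002730/ 679714391646783-3831729021148*sqrt(110)/ 679714391646783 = -34.41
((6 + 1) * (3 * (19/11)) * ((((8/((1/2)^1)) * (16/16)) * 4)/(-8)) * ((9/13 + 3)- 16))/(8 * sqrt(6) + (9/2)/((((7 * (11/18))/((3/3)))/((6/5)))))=-723945600/61405721 + 4587968000 * sqrt(6)/61405721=171.23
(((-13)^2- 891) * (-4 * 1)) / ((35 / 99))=285912 / 35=8168.91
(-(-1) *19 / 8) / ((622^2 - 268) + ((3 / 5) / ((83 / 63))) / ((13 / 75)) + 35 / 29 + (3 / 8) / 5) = 2972645 / 483908943313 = 0.00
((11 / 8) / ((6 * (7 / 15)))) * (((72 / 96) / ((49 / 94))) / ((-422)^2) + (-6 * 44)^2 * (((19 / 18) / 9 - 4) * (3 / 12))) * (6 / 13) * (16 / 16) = -15333.32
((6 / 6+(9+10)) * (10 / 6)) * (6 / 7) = 200 / 7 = 28.57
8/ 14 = 4/ 7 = 0.57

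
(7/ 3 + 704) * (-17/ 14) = -36023/ 42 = -857.69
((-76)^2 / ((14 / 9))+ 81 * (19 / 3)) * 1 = 29583 / 7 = 4226.14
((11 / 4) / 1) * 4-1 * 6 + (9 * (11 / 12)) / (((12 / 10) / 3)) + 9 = 34.62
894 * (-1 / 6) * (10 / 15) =-298 / 3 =-99.33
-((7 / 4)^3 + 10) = -983 / 64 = -15.36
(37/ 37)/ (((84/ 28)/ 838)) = 838/ 3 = 279.33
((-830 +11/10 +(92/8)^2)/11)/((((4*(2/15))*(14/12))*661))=-125397/814352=-0.15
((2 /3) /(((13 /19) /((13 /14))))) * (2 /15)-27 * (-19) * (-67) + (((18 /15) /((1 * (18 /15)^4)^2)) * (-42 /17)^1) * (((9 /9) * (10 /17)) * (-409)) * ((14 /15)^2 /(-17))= -310293635982557 /9025574040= -34379.38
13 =13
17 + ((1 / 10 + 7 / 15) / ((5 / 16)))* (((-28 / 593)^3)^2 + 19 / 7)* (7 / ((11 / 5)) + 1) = 9437695062389297111279 / 251119332762446892975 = 37.58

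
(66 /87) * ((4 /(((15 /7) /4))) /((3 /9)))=2464 /145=16.99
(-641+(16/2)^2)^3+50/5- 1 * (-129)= -192099894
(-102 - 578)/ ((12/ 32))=-1813.33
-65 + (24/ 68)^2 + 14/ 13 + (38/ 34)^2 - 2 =-242512/ 3757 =-64.55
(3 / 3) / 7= 1 / 7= 0.14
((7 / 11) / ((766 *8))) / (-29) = -7 / 1954832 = -0.00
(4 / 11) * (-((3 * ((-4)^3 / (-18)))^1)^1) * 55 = -640 / 3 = -213.33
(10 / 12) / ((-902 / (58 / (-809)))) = 0.00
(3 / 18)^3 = 1 / 216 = 0.00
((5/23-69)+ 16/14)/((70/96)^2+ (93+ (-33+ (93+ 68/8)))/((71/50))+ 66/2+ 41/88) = -3919145472/8559690097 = -0.46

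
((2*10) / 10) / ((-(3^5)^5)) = -0.00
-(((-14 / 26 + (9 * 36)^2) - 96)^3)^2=-6423959698839216869835917453241765169 / 4826809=-1330891630234222416887827000000.00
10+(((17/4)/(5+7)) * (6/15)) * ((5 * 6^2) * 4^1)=112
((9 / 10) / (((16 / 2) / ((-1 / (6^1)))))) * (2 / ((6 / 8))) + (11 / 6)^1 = 1.78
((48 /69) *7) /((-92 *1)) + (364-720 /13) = 2121984 /6877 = 308.56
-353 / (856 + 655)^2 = -353 / 2283121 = -0.00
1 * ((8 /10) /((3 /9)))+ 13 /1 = 77 /5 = 15.40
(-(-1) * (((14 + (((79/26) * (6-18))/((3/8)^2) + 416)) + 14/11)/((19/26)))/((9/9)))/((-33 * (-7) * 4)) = 0.25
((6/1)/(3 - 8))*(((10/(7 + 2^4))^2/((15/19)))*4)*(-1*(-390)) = -237120/529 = -448.24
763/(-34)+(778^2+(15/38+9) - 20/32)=1564018529/2584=605270.33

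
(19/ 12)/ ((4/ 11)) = 209/ 48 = 4.35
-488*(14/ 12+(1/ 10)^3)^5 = -32175886523093982323/ 30375000000000000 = -1059.29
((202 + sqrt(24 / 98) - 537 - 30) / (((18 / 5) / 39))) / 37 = -106.72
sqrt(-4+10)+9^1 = sqrt(6)+9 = 11.45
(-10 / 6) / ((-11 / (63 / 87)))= 35 / 319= 0.11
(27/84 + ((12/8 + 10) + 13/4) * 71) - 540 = 3553/7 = 507.57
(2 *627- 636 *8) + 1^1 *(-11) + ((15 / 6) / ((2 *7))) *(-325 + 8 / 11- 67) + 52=-297441 / 77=-3862.87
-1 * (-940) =940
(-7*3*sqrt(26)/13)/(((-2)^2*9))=-7*sqrt(26)/156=-0.23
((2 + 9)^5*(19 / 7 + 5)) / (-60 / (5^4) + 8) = 543547125 / 3458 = 157185.40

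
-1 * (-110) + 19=129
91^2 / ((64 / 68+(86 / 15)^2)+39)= 31674825 / 278507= 113.73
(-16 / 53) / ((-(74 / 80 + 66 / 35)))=4480 / 41711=0.11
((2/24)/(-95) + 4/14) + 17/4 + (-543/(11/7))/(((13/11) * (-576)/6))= 6291217/829920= 7.58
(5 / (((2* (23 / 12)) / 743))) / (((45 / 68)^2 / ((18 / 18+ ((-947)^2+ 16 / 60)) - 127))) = 92420211744736 / 46575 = 1984330901.66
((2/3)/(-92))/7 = -1/966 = -0.00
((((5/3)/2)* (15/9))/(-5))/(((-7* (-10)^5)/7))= -1/360000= -0.00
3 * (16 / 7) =48 / 7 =6.86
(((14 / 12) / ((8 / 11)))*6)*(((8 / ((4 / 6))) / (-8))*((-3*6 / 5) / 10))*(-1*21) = -43659 / 400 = -109.15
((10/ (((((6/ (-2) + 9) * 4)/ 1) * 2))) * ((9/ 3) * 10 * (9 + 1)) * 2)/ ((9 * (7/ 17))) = 2125/ 63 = 33.73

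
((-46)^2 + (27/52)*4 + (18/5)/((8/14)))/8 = 276169/1040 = 265.55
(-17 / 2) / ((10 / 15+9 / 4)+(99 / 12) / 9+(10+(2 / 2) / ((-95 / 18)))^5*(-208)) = 394628278125 / 877594835947531511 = 0.00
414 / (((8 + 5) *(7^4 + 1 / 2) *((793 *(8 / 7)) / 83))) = 40089 / 33009418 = 0.00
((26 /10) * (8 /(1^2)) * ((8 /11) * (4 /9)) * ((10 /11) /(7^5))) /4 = 1664 /18302823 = 0.00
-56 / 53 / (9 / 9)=-56 / 53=-1.06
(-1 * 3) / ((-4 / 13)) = 9.75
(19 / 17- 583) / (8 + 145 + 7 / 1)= -2473 / 680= -3.64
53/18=2.94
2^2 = 4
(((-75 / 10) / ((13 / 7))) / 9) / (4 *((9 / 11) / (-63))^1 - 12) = 2695 / 72384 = 0.04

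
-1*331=-331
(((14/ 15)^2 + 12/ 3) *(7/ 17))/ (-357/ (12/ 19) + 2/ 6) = -30688/ 8643225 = -0.00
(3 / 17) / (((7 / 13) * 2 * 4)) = 39 / 952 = 0.04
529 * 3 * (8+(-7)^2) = 90459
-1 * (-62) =62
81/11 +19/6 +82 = 6107/66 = 92.53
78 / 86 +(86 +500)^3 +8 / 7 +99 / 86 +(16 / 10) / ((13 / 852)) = 7874136319767 / 39130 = 201230164.06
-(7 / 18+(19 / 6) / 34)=-295 / 612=-0.48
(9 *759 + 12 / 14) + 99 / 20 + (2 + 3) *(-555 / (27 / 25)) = 5376877 / 1260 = 4267.36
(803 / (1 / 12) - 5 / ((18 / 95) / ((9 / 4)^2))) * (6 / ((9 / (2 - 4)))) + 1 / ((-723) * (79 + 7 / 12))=-23328280677 / 1841240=-12669.88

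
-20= -20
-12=-12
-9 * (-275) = 2475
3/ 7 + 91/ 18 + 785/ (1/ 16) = 1583251/ 126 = 12565.48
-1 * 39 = -39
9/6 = 3/2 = 1.50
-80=-80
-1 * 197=-197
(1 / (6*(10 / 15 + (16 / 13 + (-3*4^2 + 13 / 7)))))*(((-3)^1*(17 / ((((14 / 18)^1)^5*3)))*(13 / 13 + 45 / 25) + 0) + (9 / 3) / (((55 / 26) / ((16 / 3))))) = 27411163 / 45574067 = 0.60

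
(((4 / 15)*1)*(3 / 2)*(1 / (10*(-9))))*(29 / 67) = -29 / 15075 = -0.00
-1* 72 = -72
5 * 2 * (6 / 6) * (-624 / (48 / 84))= -10920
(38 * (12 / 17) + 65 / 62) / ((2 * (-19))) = -29377 / 40052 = -0.73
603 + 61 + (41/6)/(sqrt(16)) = 15977/24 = 665.71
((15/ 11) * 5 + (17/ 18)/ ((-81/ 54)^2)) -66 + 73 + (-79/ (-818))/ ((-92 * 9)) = 954689795/ 67053096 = 14.24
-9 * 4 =-36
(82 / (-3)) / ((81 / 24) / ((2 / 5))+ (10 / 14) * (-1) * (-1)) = -224 / 75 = -2.99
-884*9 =-7956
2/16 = 1/8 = 0.12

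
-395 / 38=-10.39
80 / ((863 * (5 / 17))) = 272 / 863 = 0.32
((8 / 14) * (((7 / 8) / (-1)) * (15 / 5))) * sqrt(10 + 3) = -3 * sqrt(13) / 2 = -5.41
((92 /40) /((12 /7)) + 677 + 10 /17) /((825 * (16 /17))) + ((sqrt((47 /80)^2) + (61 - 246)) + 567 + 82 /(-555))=22465274629 /58608000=383.31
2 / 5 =0.40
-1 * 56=-56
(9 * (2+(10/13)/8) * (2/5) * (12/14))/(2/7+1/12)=35316/2015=17.53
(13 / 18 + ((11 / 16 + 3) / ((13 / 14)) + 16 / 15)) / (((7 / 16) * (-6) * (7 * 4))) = -3851 / 49140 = -0.08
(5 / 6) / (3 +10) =5 / 78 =0.06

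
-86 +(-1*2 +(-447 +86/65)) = -533.68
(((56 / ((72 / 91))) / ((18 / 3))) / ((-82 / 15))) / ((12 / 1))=-3185 / 17712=-0.18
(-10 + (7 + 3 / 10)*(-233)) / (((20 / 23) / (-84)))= 8263647 / 50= 165272.94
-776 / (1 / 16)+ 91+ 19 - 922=-13228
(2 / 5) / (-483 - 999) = -1 / 3705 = -0.00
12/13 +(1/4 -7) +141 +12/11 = 77943/572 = 136.26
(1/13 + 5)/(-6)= -11/13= -0.85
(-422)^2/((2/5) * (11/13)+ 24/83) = 480381590/1693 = 283745.77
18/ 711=2/ 79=0.03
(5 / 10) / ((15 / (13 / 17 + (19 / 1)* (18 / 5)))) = 5879 / 2550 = 2.31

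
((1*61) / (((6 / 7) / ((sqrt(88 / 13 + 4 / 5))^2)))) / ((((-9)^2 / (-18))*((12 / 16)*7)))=-40016 / 1755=-22.80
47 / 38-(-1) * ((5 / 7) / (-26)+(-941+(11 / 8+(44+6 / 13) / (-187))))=-142817991 / 152152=-938.65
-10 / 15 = -2 / 3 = -0.67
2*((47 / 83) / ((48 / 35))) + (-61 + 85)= 49453 / 1992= 24.83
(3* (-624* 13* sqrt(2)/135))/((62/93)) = -1352* sqrt(2)/5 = -382.40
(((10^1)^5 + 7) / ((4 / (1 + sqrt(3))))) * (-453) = -45303171 * sqrt(3) / 4- 45303171 / 4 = -30942641.23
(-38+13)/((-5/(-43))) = -215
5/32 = 0.16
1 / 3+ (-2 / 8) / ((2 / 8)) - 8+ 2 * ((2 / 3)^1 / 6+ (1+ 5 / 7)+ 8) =692 / 63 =10.98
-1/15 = -0.07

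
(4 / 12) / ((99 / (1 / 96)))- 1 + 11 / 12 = -0.08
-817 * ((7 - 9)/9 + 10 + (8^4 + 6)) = -30233902/9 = -3359322.44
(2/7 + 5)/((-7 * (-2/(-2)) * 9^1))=-37/441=-0.08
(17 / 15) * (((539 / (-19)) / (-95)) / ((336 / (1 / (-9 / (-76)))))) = 1309 / 153900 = 0.01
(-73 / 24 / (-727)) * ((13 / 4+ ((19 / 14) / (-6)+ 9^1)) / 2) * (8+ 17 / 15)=1010101 / 4396896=0.23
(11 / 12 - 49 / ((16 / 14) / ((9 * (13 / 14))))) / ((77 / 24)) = -17155 / 154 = -111.40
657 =657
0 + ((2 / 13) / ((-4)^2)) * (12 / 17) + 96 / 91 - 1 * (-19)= 62071 / 3094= 20.06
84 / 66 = 14 / 11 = 1.27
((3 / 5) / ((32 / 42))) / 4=63 / 320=0.20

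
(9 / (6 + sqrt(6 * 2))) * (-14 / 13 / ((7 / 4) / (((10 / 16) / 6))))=-15 / 104 + 5 * sqrt(3) / 104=-0.06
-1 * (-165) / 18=55 / 6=9.17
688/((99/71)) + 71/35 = 1716709/3465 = 495.44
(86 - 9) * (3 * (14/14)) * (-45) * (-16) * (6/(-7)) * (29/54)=-76560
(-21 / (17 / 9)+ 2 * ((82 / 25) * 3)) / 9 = 1213 / 1275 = 0.95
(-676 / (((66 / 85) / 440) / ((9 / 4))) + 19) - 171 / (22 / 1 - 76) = -5171267 / 6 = -861877.83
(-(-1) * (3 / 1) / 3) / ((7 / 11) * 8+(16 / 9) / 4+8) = 99 / 1340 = 0.07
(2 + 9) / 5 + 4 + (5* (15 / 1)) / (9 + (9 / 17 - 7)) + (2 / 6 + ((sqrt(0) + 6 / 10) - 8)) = 18566 / 645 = 28.78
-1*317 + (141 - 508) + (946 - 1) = 261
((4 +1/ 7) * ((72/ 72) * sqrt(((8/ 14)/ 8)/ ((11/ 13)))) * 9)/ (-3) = -87 * sqrt(2002)/ 1078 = -3.61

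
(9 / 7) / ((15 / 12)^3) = 576 / 875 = 0.66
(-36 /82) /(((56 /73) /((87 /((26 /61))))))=-3486699 /29848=-116.82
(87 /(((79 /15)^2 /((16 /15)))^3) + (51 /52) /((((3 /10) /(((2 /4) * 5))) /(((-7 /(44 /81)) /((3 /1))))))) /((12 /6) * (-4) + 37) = -19523248114580325 /16129338848729392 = -1.21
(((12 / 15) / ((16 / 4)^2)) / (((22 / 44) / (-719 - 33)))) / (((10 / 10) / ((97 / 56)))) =-4559 / 35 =-130.26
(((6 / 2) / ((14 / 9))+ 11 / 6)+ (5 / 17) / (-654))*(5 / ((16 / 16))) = 1463695 / 77826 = 18.81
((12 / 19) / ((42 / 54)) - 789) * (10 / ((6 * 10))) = -131.36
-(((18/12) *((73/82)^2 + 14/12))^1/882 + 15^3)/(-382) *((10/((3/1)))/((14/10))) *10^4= 625490211265625/2973438531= 210359.22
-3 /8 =-0.38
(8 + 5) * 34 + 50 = 492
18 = 18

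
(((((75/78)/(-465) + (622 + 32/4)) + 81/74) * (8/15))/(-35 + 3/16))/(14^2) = -903381184/18313466535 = -0.05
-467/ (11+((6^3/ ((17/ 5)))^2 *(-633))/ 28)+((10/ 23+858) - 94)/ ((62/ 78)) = 126553471557139/ 131591670011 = 961.71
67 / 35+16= 627 / 35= 17.91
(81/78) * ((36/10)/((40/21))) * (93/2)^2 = 44135847/10400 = 4243.83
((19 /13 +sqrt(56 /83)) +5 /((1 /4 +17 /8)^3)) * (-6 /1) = -981606 /89167-12 * sqrt(1162) /83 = -15.94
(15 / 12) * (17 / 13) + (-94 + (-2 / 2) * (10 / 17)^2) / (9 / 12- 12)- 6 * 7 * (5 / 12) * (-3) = 42280403 / 676260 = 62.52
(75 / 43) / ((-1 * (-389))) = 75 / 16727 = 0.00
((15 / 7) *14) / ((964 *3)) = 5 / 482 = 0.01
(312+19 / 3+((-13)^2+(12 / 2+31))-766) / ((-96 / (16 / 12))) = 725 / 216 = 3.36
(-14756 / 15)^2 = 217739536 / 225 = 967731.27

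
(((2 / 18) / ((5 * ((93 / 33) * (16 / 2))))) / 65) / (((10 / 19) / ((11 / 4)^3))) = 278179 / 464256000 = 0.00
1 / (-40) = -1 / 40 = -0.02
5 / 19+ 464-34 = 8175 / 19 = 430.26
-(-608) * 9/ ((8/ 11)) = 7524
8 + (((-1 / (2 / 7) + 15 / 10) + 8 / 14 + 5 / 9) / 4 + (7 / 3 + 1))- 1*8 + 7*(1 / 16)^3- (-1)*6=9.12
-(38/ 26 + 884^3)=-690807105.46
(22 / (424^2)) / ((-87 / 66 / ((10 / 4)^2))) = -3025 / 5213504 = -0.00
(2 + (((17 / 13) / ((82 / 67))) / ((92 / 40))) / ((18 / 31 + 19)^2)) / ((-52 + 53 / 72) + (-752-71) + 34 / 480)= -6508155943440 / 2842969993064929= -0.00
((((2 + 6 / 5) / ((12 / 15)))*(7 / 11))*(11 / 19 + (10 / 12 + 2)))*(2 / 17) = 10892 / 10659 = 1.02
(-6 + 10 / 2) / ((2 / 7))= -7 / 2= -3.50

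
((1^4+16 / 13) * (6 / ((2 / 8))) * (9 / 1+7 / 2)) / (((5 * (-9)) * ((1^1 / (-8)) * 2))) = 2320 / 39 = 59.49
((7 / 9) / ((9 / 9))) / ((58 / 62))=217 / 261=0.83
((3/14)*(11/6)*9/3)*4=33/7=4.71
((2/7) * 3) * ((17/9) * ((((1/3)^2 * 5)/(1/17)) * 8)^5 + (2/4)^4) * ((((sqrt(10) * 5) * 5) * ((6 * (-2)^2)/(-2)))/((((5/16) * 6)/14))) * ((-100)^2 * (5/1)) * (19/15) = -300557147180998951600000 * sqrt(10)/531441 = -1788430234277017717.48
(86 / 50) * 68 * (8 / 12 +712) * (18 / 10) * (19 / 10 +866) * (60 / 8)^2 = 183116945187 / 25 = 7324677807.48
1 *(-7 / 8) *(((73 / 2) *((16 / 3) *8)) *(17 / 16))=-8687 / 6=-1447.83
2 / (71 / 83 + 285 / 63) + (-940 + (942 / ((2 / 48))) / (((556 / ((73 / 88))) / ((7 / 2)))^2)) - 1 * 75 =-1014.01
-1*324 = -324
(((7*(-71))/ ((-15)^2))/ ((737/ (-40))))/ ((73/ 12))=15904/ 807015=0.02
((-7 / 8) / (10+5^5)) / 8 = -0.00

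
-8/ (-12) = 2/ 3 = 0.67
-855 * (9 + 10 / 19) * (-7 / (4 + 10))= 8145 / 2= 4072.50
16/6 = 8/3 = 2.67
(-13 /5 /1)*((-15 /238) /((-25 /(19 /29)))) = -0.00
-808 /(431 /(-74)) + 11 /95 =5684981 /40945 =138.84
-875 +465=-410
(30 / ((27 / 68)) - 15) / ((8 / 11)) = 5995 / 72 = 83.26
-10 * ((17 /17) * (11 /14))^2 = -605 /98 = -6.17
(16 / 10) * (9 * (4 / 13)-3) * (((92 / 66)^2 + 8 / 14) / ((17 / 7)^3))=-7513856 / 115922235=-0.06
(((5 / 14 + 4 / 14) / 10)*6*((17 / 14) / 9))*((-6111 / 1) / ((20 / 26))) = -578799 / 1400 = -413.43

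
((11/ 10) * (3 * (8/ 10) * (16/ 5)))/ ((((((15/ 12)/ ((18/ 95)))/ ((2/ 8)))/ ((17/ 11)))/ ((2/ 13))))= 58752/ 771875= 0.08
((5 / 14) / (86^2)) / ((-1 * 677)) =-0.00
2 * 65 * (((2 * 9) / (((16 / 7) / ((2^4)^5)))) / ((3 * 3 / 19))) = 2266234880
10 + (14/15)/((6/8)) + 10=956/45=21.24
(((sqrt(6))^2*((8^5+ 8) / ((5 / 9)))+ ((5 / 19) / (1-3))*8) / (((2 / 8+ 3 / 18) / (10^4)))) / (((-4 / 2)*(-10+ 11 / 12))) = 968488588800 / 2071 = 467642969.00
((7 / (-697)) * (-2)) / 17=0.00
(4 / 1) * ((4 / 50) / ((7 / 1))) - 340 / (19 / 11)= -196.80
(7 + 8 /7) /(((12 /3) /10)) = 285 /14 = 20.36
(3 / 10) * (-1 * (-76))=114 / 5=22.80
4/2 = 2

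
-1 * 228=-228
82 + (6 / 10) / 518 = 212383 / 2590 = 82.00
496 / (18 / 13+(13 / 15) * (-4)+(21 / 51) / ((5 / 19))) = -328848 / 343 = -958.74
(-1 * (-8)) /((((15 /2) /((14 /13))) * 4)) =56 /195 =0.29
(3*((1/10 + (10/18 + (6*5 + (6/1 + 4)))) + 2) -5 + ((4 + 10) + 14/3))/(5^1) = 28.33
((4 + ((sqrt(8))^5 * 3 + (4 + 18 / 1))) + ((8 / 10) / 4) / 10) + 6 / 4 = 688 / 25 + 384 * sqrt(2) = 570.58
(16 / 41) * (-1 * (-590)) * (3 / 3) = 9440 / 41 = 230.24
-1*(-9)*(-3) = -27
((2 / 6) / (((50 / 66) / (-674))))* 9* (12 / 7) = -800712 / 175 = -4575.50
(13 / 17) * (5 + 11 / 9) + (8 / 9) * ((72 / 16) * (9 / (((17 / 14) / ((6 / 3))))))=9800 / 153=64.05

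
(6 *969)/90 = 323/5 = 64.60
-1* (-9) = 9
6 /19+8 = 158 /19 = 8.32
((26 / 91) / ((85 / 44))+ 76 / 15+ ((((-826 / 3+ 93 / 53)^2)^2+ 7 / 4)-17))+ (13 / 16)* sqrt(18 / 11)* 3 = 117* sqrt(22) / 176+ 8521068341935746734869 / 1521126927180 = 5601812836.54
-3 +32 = 29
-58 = -58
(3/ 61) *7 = 21/ 61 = 0.34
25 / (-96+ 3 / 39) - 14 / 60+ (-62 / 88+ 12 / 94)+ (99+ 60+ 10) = 6495825509 / 38681940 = 167.93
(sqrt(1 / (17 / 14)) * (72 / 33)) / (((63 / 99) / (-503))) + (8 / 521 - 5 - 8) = -12072 * sqrt(238) / 119 - 6765 / 521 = -1578.01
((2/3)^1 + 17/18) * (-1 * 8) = -116/9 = -12.89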